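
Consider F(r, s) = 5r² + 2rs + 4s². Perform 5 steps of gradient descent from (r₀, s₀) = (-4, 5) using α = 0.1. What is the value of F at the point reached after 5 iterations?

0.001720832

∇F = (10r + 2s, 2r + 8s)
(r₁, s₁) = (-4, 5) − 0.1·(-30, 32) = (-1, 1.8)
(r₂, s₂) = (-1, 1.8) − 0.1·(-6.4, 12.4) = (-0.36, 0.56)
(r₃, s₃) = (-0.36, 0.56) − 0.1·(-2.48, 3.76) = (-0.112, 0.184)
(r₄, s₄) = (-0.112, 0.184) − 0.1·(-0.752, 1.248) = (-0.0368, 0.0592)
(r₅, s₅) = (-0.0368, 0.0592) − 0.1·(-0.2496, 0.4) = (-0.01184, 0.0192)
F(-0.01184, 0.0192) = 0.001720832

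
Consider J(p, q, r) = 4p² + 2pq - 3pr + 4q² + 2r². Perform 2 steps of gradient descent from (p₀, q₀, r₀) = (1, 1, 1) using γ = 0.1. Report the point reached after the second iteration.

(0.33, -0.06, 0.63)

∇J = (8p + 2q - 3r, 2p + 8q, -3p + 4r)
Step 1: at (1, 1, 1), ∇J = (7, 10, 1) → (1, 1, 1) − 0.1·(7, 10, 1) = (0.3, 0, 0.9)
Step 2: at (0.3, 0, 0.9), ∇J = (-0.3, 0.6, 2.7) → (0.3, 0, 0.9) − 0.1·(-0.3, 0.6, 2.7) = (0.33, -0.06, 0.63)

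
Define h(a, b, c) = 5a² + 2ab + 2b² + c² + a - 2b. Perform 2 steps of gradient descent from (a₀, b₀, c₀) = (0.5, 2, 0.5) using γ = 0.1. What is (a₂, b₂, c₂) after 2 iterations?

∇h = (10a + 2b + 1, 2a + 4b - 2, 2c)
Step 1: at (0.5, 2, 0.5), ∇h = (10, 7, 1) → (0.5, 2, 0.5) − 0.1·(10, 7, 1) = (-0.5, 1.3, 0.4)
Step 2: at (-0.5, 1.3, 0.4), ∇h = (-1.4, 2.2, 0.8) → (-0.5, 1.3, 0.4) − 0.1·(-1.4, 2.2, 0.8) = (-0.36, 1.08, 0.32)

(-0.36, 1.08, 0.32)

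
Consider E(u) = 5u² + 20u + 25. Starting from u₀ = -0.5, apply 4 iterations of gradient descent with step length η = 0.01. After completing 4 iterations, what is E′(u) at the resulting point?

9.8415

E′(u) = 10u + 20
u₁ = -0.5 − 0.01·15 = -0.65
u₂ = -0.65 − 0.01·13.5 = -0.785
u₃ = -0.785 − 0.01·12.15 = -0.9065
u₄ = -0.9065 − 0.01·10.935 = -1.01585
E′(u) at (-1.01585) = 9.8415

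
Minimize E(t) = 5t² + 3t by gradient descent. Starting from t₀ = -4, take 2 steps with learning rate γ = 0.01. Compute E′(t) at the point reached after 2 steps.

-29.97

E′(t) = 10t + 3
t₁ = -4 − 0.01·(-37) = -3.63
t₂ = -3.63 − 0.01·(-33.3) = -3.297
E′(t) at (-3.297) = -29.97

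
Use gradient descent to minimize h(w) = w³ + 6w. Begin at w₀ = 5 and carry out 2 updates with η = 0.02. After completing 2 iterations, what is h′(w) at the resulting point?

h′(w) = 3w² + 6
Step 1: h′(5) = 81; w₁ = 5 − 0.02·81 = 3.38
Step 2: h′(3.38) = 40.2732; w₂ = 3.38 − 0.02·40.2732 = 2.574536
h′(w) at (2.574536) = 25.884706845888

25.884706845888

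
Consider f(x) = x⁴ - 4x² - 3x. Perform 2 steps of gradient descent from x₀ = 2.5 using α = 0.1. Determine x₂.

f′(x) = 4x³ - 8x - 3
x₁ = 2.5 − 0.1·39.5 = -1.45
x₂ = -1.45 − 0.1·(-3.5945) = -1.09055

-1.09055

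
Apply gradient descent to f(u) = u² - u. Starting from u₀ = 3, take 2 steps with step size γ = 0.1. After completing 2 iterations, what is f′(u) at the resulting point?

3.2

f′(u) = 2u - 1
Step 1: f′(3) = 5; u₁ = 3 − 0.1·5 = 2.5
Step 2: f′(2.5) = 4; u₂ = 2.5 − 0.1·4 = 2.1
f′(u) at (2.1) = 3.2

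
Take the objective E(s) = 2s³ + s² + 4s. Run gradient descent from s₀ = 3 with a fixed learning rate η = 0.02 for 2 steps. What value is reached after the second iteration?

1.216192

E′(s) = 6s² + 2s + 4
s₁ = 3 − 0.02·64 = 1.72
s₂ = 1.72 − 0.02·25.1904 = 1.216192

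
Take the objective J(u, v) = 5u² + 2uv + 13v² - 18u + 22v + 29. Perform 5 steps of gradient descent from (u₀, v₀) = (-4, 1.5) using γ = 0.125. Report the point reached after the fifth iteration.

∇J = (10u + 2v - 18, 2u + 26v + 22)
(u₁, v₁) = (-4, 1.5) − 0.125·(-55, 53) = (2.875, -5.125)
(u₂, v₂) = (2.875, -5.125) − 0.125·(0.5, -105.5) = (2.8125, 8.0625)
(u₃, v₃) = (2.8125, 8.0625) − 0.125·(26.25, 237.25) = (-0.46875, -21.59375)
(u₄, v₄) = (-0.46875, -21.59375) − 0.125·(-65.875, -540.375) = (7.765625, 45.953125)
(u₅, v₅) = (7.765625, 45.953125) − 0.125·(151.5625, 1232.3125) = (-11.1796875, -108.0859375)

(-11.1796875, -108.0859375)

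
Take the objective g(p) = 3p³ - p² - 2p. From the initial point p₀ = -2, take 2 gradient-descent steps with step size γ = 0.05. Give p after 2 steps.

-11.0345

g′(p) = 9p² - 2p - 2
p₁ = -2 − 0.05·38 = -3.9
p₂ = -3.9 − 0.05·142.69 = -11.0345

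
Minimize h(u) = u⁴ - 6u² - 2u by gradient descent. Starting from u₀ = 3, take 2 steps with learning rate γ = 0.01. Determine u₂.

h′(u) = 4u³ - 12u - 2
u₁ = 3 − 0.01·70 = 2.3
u₂ = 2.3 − 0.01·19.068 = 2.10932

2.10932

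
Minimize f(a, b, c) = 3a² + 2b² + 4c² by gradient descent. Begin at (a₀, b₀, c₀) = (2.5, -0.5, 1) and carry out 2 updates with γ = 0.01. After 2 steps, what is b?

-0.4608

∇f = (6a, 4b, 8c)
(a₁, b₁, c₁) = (2.5, -0.5, 1) − 0.01·(15, -2, 8) = (2.35, -0.48, 0.92)
(a₂, b₂, c₂) = (2.35, -0.48, 0.92) − 0.01·(14.1, -1.92, 7.36) = (2.209, -0.4608, 0.8464)
b = -0.4608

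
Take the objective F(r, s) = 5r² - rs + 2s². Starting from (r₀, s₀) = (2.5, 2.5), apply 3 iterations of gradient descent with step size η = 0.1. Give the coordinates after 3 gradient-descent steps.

(0.1075, 0.6625)

∇F = (10r - s, -r + 4s)
(r₁, s₁) = (2.5, 2.5) − 0.1·(22.5, 7.5) = (0.25, 1.75)
(r₂, s₂) = (0.25, 1.75) − 0.1·(0.75, 6.75) = (0.175, 1.075)
(r₃, s₃) = (0.175, 1.075) − 0.1·(0.675, 4.125) = (0.1075, 0.6625)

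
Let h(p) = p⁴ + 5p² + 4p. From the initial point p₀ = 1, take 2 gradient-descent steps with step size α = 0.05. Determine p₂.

-0.1502

h′(p) = 4p³ + 10p + 4
p₁ = 1 − 0.05·18 = 0.1
p₂ = 0.1 − 0.05·5.004 = -0.1502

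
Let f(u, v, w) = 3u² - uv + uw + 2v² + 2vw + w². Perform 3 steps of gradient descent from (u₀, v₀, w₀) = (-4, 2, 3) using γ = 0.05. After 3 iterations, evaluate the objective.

∇f = (6u - v + w, -u + 4v + 2w, u + 2v + 2w)
Step 1: at (-4, 2, 3), ∇f = (-23, 18, 6) → (-4, 2, 3) − 0.05·(-23, 18, 6) = (-2.85, 1.1, 2.7)
Step 2: at (-2.85, 1.1, 2.7), ∇f = (-15.5, 12.65, 4.75) → (-2.85, 1.1, 2.7) − 0.05·(-15.5, 12.65, 4.75) = (-2.075, 0.4675, 2.4625)
Step 3: at (-2.075, 0.4675, 2.4625), ∇f = (-10.455, 8.87, 3.785) → (-2.075, 0.4675, 2.4625) − 0.05·(-10.455, 8.87, 3.785) = (-1.55225, 0.024, 2.27325)
f(-1.55225, 0.024, 2.27325) = 9.0149754375

9.0149754375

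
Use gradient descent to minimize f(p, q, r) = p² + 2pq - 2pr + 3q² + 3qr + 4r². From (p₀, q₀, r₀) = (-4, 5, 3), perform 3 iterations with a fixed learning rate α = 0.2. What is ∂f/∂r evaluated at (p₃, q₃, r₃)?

-52.128

∇f = (2p + 2q - 2r, 2p + 6q + 3r, -2p + 3q + 8r)
Step 1: at (-4, 5, 3), ∇f = (-4, 31, 47) → (-4, 5, 3) − 0.2·(-4, 31, 47) = (-3.2, -1.2, -6.4)
Step 2: at (-3.2, -1.2, -6.4), ∇f = (4, -32.8, -48.4) → (-3.2, -1.2, -6.4) − 0.2·(4, -32.8, -48.4) = (-4, 5.36, 3.28)
Step 3: at (-4, 5.36, 3.28), ∇f = (-3.84, 34, 50.32) → (-4, 5.36, 3.28) − 0.2·(-3.84, 34, 50.32) = (-3.232, -1.44, -6.784)
∂f/∂r at (-3.232, -1.44, -6.784) = -52.128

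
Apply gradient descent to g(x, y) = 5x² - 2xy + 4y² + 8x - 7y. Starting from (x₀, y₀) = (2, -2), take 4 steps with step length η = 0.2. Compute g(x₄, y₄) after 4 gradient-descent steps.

441.78140672

∇g = (10x - 2y + 8, -2x + 8y - 7)
Step 1: at (2, -2), ∇g = (32, -27) → (2, -2) − 0.2·(32, -27) = (-4.4, 3.4)
Step 2: at (-4.4, 3.4), ∇g = (-42.8, 29) → (-4.4, 3.4) − 0.2·(-42.8, 29) = (4.16, -2.4)
Step 3: at (4.16, -2.4), ∇g = (54.4, -34.52) → (4.16, -2.4) − 0.2·(54.4, -34.52) = (-6.72, 4.504)
Step 4: at (-6.72, 4.504), ∇g = (-68.208, 42.472) → (-6.72, 4.504) − 0.2·(-68.208, 42.472) = (6.9216, -3.9904)
g(6.9216, -3.9904) = 441.78140672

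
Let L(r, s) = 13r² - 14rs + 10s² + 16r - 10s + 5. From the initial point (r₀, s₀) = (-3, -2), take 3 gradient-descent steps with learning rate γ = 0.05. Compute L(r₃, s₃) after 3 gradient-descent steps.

4.02917

∇L = (26r - 14s + 16, -14r + 20s - 10)
(r₁, s₁) = (-3, -2) − 0.05·(-34, -8) = (-1.3, -1.6)
(r₂, s₂) = (-1.3, -1.6) − 0.05·(4.6, -23.8) = (-1.53, -0.41)
(r₃, s₃) = (-1.53, -0.41) − 0.05·(-18.04, 3.22) = (-0.628, -0.571)
L(-0.628, -0.571) = 4.02917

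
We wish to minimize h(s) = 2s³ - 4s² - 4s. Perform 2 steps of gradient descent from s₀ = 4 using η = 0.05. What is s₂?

1.3

h′(s) = 6s² - 8s - 4
Step 1: h′(4) = 60; s₁ = 4 − 0.05·60 = 1
Step 2: h′(1) = -6; s₂ = 1 − 0.05·(-6) = 1.3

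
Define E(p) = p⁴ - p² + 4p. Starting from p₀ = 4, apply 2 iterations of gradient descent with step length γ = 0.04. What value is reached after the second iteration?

E′(p) = 4p³ - 2p + 4
Step 1: E′(4) = 252; p₁ = 4 − 0.04·252 = -6.08
Step 2: E′(-6.08) = -882.862848; p₂ = -6.08 − 0.04·(-882.862848) = 29.23451392

29.23451392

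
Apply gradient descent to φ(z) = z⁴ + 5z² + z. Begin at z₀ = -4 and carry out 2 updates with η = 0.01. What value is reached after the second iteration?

-0.908695

φ′(z) = 4z³ + 10z + 1
z₁ = -4 − 0.01·(-295) = -1.05
z₂ = -1.05 − 0.01·(-14.1305) = -0.908695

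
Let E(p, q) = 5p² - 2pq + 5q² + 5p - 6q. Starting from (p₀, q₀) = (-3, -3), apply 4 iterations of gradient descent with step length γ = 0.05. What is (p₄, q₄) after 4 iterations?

(-0.781, 0.1122)

∇E = (10p - 2q + 5, -2p + 10q - 6)
Step 1: at (-3, -3), ∇E = (-19, -30) → (-3, -3) − 0.05·(-19, -30) = (-2.05, -1.5)
Step 2: at (-2.05, -1.5), ∇E = (-12.5, -16.9) → (-2.05, -1.5) − 0.05·(-12.5, -16.9) = (-1.425, -0.655)
Step 3: at (-1.425, -0.655), ∇E = (-7.94, -9.7) → (-1.425, -0.655) − 0.05·(-7.94, -9.7) = (-1.028, -0.17)
Step 4: at (-1.028, -0.17), ∇E = (-4.94, -5.644) → (-1.028, -0.17) − 0.05·(-4.94, -5.644) = (-0.781, 0.1122)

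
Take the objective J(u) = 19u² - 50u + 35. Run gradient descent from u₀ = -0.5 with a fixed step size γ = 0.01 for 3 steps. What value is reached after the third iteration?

J′(u) = 38u - 50
u₁ = -0.5 − 0.01·(-69) = 0.19
u₂ = 0.19 − 0.01·(-42.78) = 0.6178
u₃ = 0.6178 − 0.01·(-26.5236) = 0.883036

0.883036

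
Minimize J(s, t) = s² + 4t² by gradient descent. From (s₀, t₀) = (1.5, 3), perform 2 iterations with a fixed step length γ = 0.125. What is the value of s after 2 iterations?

0.84375

∇J = (2s, 8t)
Step 1: at (1.5, 3), ∇J = (3, 24) → (1.5, 3) − 0.125·(3, 24) = (1.125, 0)
Step 2: at (1.125, 0), ∇J = (2.25, 0) → (1.125, 0) − 0.125·(2.25, 0) = (0.84375, 0)
s = 0.84375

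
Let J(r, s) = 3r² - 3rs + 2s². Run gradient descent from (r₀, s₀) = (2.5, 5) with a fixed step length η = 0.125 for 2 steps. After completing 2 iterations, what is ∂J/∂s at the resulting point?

4.8828125

∇J = (6r - 3s, -3r + 4s)
Step 1: at (2.5, 5), ∇J = (0, 12.5) → (2.5, 5) − 0.125·(0, 12.5) = (2.5, 3.4375)
Step 2: at (2.5, 3.4375), ∇J = (4.6875, 6.25) → (2.5, 3.4375) − 0.125·(4.6875, 6.25) = (1.9140625, 2.65625)
∂J/∂s at (1.9140625, 2.65625) = 4.8828125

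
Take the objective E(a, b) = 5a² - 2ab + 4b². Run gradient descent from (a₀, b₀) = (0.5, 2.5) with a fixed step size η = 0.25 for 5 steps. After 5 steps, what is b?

∇E = (10a - 2b, -2a + 8b)
Step 1: at (0.5, 2.5), ∇E = (0, 19) → (0.5, 2.5) − 0.25·(0, 19) = (0.5, -2.25)
Step 2: at (0.5, -2.25), ∇E = (9.5, -19) → (0.5, -2.25) − 0.25·(9.5, -19) = (-1.875, 2.5)
Step 3: at (-1.875, 2.5), ∇E = (-23.75, 23.75) → (-1.875, 2.5) − 0.25·(-23.75, 23.75) = (4.0625, -3.4375)
Step 4: at (4.0625, -3.4375), ∇E = (47.5, -35.625) → (4.0625, -3.4375) − 0.25·(47.5, -35.625) = (-7.8125, 5.46875)
Step 5: at (-7.8125, 5.46875), ∇E = (-89.0625, 59.375) → (-7.8125, 5.46875) − 0.25·(-89.0625, 59.375) = (14.453125, -9.375)
b = -9.375

-9.375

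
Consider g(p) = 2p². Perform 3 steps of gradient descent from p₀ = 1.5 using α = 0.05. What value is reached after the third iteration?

0.768

g′(p) = 4p
Step 1: g′(1.5) = 6; p₁ = 1.5 − 0.05·6 = 1.2
Step 2: g′(1.2) = 4.8; p₂ = 1.2 − 0.05·4.8 = 0.96
Step 3: g′(0.96) = 3.84; p₃ = 0.96 − 0.05·3.84 = 0.768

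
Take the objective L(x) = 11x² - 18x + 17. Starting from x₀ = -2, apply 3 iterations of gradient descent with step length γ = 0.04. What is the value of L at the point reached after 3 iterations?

L′(x) = 22x - 18
Step 1: L′(-2) = -62; x₁ = -2 − 0.04·(-62) = 0.48
Step 2: L′(0.48) = -7.44; x₂ = 0.48 − 0.04·(-7.44) = 0.7776
Step 3: L′(0.7776) = -0.8928; x₃ = 0.7776 − 0.04·(-0.8928) = 0.813312
L(0.813312) = 9.636624502784

9.636624502784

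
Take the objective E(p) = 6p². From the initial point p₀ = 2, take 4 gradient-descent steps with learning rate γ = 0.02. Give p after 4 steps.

0.66724352

E′(p) = 12p
Step 1: E′(2) = 24; p₁ = 2 − 0.02·24 = 1.52
Step 2: E′(1.52) = 18.24; p₂ = 1.52 − 0.02·18.24 = 1.1552
Step 3: E′(1.1552) = 13.8624; p₃ = 1.1552 − 0.02·13.8624 = 0.877952
Step 4: E′(0.877952) = 10.535424; p₄ = 0.877952 − 0.02·10.535424 = 0.66724352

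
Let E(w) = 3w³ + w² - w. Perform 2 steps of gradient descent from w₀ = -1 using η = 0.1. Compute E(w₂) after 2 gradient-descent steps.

-111.246795712

E′(w) = 9w² + 2w - 1
Step 1: E′(-1) = 6; w₁ = -1 − 0.1·6 = -1.6
Step 2: E′(-1.6) = 18.84; w₂ = -1.6 − 0.1·18.84 = -3.484
E(-3.484) = -111.246795712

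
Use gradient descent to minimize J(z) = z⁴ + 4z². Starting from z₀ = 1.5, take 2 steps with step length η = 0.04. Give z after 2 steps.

J′(z) = 4z³ + 8z
z₁ = 1.5 − 0.04·25.5 = 0.48
z₂ = 0.48 − 0.04·4.282368 = 0.30870528

0.30870528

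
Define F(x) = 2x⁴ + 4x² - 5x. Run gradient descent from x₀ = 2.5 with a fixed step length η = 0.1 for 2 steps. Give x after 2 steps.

F′(x) = 8x³ + 8x - 5
Step 1: F′(2.5) = 140; x₁ = 2.5 − 0.1·140 = -11.5
Step 2: F′(-11.5) = -12264; x₂ = -11.5 − 0.1·(-12264) = 1214.9

1214.9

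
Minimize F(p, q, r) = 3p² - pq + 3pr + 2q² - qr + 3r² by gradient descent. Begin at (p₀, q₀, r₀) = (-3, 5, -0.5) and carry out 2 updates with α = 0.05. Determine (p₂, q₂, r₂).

(-1.10375, 2.98875, 0.7025)

∇F = (6p - q + 3r, -p + 4q - r, 3p - q + 6r)
(p₁, q₁, r₁) = (-3, 5, -0.5) − 0.05·(-24.5, 23.5, -17) = (-1.775, 3.825, 0.35)
(p₂, q₂, r₂) = (-1.775, 3.825, 0.35) − 0.05·(-13.425, 16.725, -7.05) = (-1.10375, 2.98875, 0.7025)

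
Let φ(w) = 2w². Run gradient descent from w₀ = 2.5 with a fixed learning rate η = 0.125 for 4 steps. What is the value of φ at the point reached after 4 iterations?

0.048828125

φ′(w) = 4w
Step 1: φ′(2.5) = 10; w₁ = 2.5 − 0.125·10 = 1.25
Step 2: φ′(1.25) = 5; w₂ = 1.25 − 0.125·5 = 0.625
Step 3: φ′(0.625) = 2.5; w₃ = 0.625 − 0.125·2.5 = 0.3125
Step 4: φ′(0.3125) = 1.25; w₄ = 0.3125 − 0.125·1.25 = 0.15625
φ(0.15625) = 0.048828125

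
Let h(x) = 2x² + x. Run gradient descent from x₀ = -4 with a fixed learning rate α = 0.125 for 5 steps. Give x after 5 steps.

-0.3671875

h′(x) = 4x + 1
Step 1: h′(-4) = -15; x₁ = -4 − 0.125·(-15) = -2.125
Step 2: h′(-2.125) = -7.5; x₂ = -2.125 − 0.125·(-7.5) = -1.1875
Step 3: h′(-1.1875) = -3.75; x₃ = -1.1875 − 0.125·(-3.75) = -0.71875
Step 4: h′(-0.71875) = -1.875; x₄ = -0.71875 − 0.125·(-1.875) = -0.484375
Step 5: h′(-0.484375) = -0.9375; x₅ = -0.484375 − 0.125·(-0.9375) = -0.3671875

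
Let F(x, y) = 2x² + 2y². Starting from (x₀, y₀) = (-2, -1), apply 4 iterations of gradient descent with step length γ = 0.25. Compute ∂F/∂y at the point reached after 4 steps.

0

∇F = (4x, 4y)
(x₁, y₁) = (-2, -1) − 0.25·(-8, -4) = (0, 0)
(x₂, y₂) = (0, 0) − 0.25·(0, 0) = (0, 0)
(x₃, y₃) = (0, 0) − 0.25·(0, 0) = (0, 0)
(x₄, y₄) = (0, 0) − 0.25·(0, 0) = (0, 0)
∂F/∂y at (0, 0) = 0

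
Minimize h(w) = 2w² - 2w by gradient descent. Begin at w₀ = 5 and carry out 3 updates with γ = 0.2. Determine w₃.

0.536

h′(w) = 4w - 2
w₁ = 5 − 0.2·18 = 1.4
w₂ = 1.4 − 0.2·3.6 = 0.68
w₃ = 0.68 − 0.2·0.72 = 0.536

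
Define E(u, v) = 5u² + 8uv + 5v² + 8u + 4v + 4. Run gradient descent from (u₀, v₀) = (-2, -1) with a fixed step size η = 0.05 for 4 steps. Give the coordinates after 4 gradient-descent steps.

∇E = (10u + 8v + 8, 8u + 10v + 4)
Step 1: at (-2, -1), ∇E = (-20, -22) → (-2, -1) − 0.05·(-20, -22) = (-1, 0.1)
Step 2: at (-1, 0.1), ∇E = (-1.2, -3) → (-1, 0.1) − 0.05·(-1.2, -3) = (-0.94, 0.25)
Step 3: at (-0.94, 0.25), ∇E = (0.6, -1.02) → (-0.94, 0.25) − 0.05·(0.6, -1.02) = (-0.97, 0.301)
Step 4: at (-0.97, 0.301), ∇E = (0.708, -0.75) → (-0.97, 0.301) − 0.05·(0.708, -0.75) = (-1.0054, 0.3385)

(-1.0054, 0.3385)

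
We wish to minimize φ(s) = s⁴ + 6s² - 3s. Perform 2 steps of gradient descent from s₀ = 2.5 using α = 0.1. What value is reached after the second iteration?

108.92445

φ′(s) = 4s³ + 12s - 3
s₁ = 2.5 − 0.1·89.5 = -6.45
s₂ = -6.45 − 0.1·(-1153.7445) = 108.92445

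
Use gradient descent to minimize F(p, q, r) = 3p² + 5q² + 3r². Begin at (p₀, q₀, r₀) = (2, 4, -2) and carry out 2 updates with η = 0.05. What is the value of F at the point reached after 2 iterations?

10.7624

∇F = (6p, 10q, 6r)
Step 1: at (2, 4, -2), ∇F = (12, 40, -12) → (2, 4, -2) − 0.05·(12, 40, -12) = (1.4, 2, -1.4)
Step 2: at (1.4, 2, -1.4), ∇F = (8.4, 20, -8.4) → (1.4, 2, -1.4) − 0.05·(8.4, 20, -8.4) = (0.98, 1, -0.98)
F(0.98, 1, -0.98) = 10.7624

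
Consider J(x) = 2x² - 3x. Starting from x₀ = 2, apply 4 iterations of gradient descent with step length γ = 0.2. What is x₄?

0.752

J′(x) = 4x - 3
x₁ = 2 − 0.2·5 = 1
x₂ = 1 − 0.2·1 = 0.8
x₃ = 0.8 − 0.2·0.2 = 0.76
x₄ = 0.76 − 0.2·0.04 = 0.752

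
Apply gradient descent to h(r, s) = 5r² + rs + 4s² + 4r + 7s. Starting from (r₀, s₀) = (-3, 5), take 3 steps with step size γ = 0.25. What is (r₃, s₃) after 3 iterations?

∇h = (10r + s + 4, r + 8s + 7)
Step 1: at (-3, 5), ∇h = (-21, 44) → (-3, 5) − 0.25·(-21, 44) = (2.25, -6)
Step 2: at (2.25, -6), ∇h = (20.5, -38.75) → (2.25, -6) − 0.25·(20.5, -38.75) = (-2.875, 3.6875)
Step 3: at (-2.875, 3.6875), ∇h = (-21.0625, 33.625) → (-2.875, 3.6875) − 0.25·(-21.0625, 33.625) = (2.390625, -4.71875)

(2.390625, -4.71875)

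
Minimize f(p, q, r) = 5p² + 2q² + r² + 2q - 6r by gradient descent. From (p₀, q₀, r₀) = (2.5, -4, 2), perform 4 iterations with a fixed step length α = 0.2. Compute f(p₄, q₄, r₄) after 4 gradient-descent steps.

21.76685888

∇f = (10p, 4q + 2, 2r - 6)
Step 1: at (2.5, -4, 2), ∇f = (25, -14, -2) → (2.5, -4, 2) − 0.2·(25, -14, -2) = (-2.5, -1.2, 2.4)
Step 2: at (-2.5, -1.2, 2.4), ∇f = (-25, -2.8, -1.2) → (-2.5, -1.2, 2.4) − 0.2·(-25, -2.8, -1.2) = (2.5, -0.64, 2.64)
Step 3: at (2.5, -0.64, 2.64), ∇f = (25, -0.56, -0.72) → (2.5, -0.64, 2.64) − 0.2·(25, -0.56, -0.72) = (-2.5, -0.528, 2.784)
Step 4: at (-2.5, -0.528, 2.784), ∇f = (-25, -0.112, -0.432) → (-2.5, -0.528, 2.784) − 0.2·(-25, -0.112, -0.432) = (2.5, -0.5056, 2.8704)
f(2.5, -0.5056, 2.8704) = 21.76685888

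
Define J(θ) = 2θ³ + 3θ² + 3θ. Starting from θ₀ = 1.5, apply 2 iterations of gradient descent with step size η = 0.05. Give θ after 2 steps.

-0.0076875

J′(θ) = 6θ² + 6θ + 3
Step 1: J′(1.5) = 25.5; θ₁ = 1.5 − 0.05·25.5 = 0.225
Step 2: J′(0.225) = 4.65375; θ₂ = 0.225 − 0.05·4.65375 = -0.0076875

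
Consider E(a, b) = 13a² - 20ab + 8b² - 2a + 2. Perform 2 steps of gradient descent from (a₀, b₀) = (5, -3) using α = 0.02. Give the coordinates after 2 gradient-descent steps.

(0.6192, 0.4688)

∇E = (26a - 20b - 2, -20a + 16b)
(a₁, b₁) = (5, -3) − 0.02·(188, -148) = (1.24, -0.04)
(a₂, b₂) = (1.24, -0.04) − 0.02·(31.04, -25.44) = (0.6192, 0.4688)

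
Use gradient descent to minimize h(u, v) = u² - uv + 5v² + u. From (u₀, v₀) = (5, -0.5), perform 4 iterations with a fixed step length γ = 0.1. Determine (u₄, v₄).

∇h = (2u - v + 1, -u + 10v)
Step 1: at (5, -0.5), ∇h = (11.5, -10) → (5, -0.5) − 0.1·(11.5, -10) = (3.85, 0.5)
Step 2: at (3.85, 0.5), ∇h = (8.2, 1.15) → (3.85, 0.5) − 0.1·(8.2, 1.15) = (3.03, 0.385)
Step 3: at (3.03, 0.385), ∇h = (6.675, 0.82) → (3.03, 0.385) − 0.1·(6.675, 0.82) = (2.3625, 0.303)
Step 4: at (2.3625, 0.303), ∇h = (5.422, 0.6675) → (2.3625, 0.303) − 0.1·(5.422, 0.6675) = (1.8203, 0.23625)

(1.8203, 0.23625)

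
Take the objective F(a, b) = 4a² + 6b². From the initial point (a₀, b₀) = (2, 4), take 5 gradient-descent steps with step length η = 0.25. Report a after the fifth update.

-2

∇F = (8a, 12b)
Step 1: at (2, 4), ∇F = (16, 48) → (2, 4) − 0.25·(16, 48) = (-2, -8)
Step 2: at (-2, -8), ∇F = (-16, -96) → (-2, -8) − 0.25·(-16, -96) = (2, 16)
Step 3: at (2, 16), ∇F = (16, 192) → (2, 16) − 0.25·(16, 192) = (-2, -32)
Step 4: at (-2, -32), ∇F = (-16, -384) → (-2, -32) − 0.25·(-16, -384) = (2, 64)
Step 5: at (2, 64), ∇F = (16, 768) → (2, 64) − 0.25·(16, 768) = (-2, -128)
a = -2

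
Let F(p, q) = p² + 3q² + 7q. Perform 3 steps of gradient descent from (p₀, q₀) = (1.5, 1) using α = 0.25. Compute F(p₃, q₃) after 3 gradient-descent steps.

∇F = (2p, 6q + 7)
(p₁, q₁) = (1.5, 1) − 0.25·(3, 13) = (0.75, -2.25)
(p₂, q₂) = (0.75, -2.25) − 0.25·(1.5, -6.5) = (0.375, -0.625)
(p₃, q₃) = (0.375, -0.625) − 0.25·(0.75, 3.25) = (0.1875, -1.4375)
F(0.1875, -1.4375) = -3.828125

-3.828125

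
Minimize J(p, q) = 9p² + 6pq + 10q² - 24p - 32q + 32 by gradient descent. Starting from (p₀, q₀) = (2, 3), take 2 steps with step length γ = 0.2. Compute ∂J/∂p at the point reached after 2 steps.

∇J = (18p + 6q - 24, 6p + 20q - 32)
(p₁, q₁) = (2, 3) − 0.2·(30, 40) = (-4, -5)
(p₂, q₂) = (-4, -5) − 0.2·(-126, -156) = (21.2, 26.2)
∂J/∂p at (21.2, 26.2) = 514.8

514.8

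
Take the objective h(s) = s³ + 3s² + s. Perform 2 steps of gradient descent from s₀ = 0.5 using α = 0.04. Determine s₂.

h′(s) = 3s² + 6s + 1
s₁ = 0.5 − 0.04·4.75 = 0.31
s₂ = 0.31 − 0.04·3.1483 = 0.184068

0.184068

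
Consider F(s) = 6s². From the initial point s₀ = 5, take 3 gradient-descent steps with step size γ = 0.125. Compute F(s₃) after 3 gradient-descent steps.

2.34375

F′(s) = 12s
s₁ = 5 − 0.125·60 = -2.5
s₂ = -2.5 − 0.125·(-30) = 1.25
s₃ = 1.25 − 0.125·15 = -0.625
F(-0.625) = 2.34375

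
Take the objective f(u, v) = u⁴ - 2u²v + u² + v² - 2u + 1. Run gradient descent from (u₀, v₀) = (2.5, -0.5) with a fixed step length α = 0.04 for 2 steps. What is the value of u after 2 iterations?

∇f = (4u³ - 4uv + 2u - 2, -2u² + 2v)
Step 1: at (2.5, -0.5), ∇f = (70.5, -13.5) → (2.5, -0.5) − 0.04·(70.5, -13.5) = (-0.32, 0.04)
Step 2: at (-0.32, 0.04), ∇f = (-2.719872, -0.1248) → (-0.32, 0.04) − 0.04·(-2.719872, -0.1248) = (-0.21120512, 0.044992)
u = -0.21120512

-0.21120512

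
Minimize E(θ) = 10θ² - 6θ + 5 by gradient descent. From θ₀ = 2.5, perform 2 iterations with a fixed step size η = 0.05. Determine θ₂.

E′(θ) = 20θ - 6
θ₁ = 2.5 − 0.05·44 = 0.3
θ₂ = 0.3 − 0.05·0 = 0.3

0.3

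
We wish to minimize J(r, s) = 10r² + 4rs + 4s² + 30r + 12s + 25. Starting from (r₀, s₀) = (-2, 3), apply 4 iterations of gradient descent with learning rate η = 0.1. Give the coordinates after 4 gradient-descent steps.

∇J = (20r + 4s + 30, 4r + 8s + 12)
Step 1: at (-2, 3), ∇J = (2, 28) → (-2, 3) − 0.1·(2, 28) = (-2.2, 0.2)
Step 2: at (-2.2, 0.2), ∇J = (-13.2, 4.8) → (-2.2, 0.2) − 0.1·(-13.2, 4.8) = (-0.88, -0.28)
Step 3: at (-0.88, -0.28), ∇J = (11.28, 6.24) → (-0.88, -0.28) − 0.1·(11.28, 6.24) = (-2.008, -0.904)
Step 4: at (-2.008, -0.904), ∇J = (-13.776, -3.264) → (-2.008, -0.904) − 0.1·(-13.776, -3.264) = (-0.6304, -0.5776)

(-0.6304, -0.5776)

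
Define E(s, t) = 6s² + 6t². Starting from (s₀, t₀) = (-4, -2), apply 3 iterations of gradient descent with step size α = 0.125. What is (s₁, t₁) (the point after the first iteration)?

(2, 1)

∇E = (12s, 12t)
Step 1: at (-4, -2), ∇E = (-48, -24) → (-4, -2) − 0.125·(-48, -24) = (2, 1)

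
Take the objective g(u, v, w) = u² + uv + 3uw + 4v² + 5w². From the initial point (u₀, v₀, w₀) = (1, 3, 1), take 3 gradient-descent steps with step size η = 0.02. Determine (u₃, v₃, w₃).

(0.60936, 1.735648, 0.39056)

∇g = (2u + v + 3w, u + 8v, 3u + 10w)
Step 1: at (1, 3, 1), ∇g = (8, 25, 13) → (1, 3, 1) − 0.02·(8, 25, 13) = (0.84, 2.5, 0.74)
Step 2: at (0.84, 2.5, 0.74), ∇g = (6.4, 20.84, 9.92) → (0.84, 2.5, 0.74) − 0.02·(6.4, 20.84, 9.92) = (0.712, 2.0832, 0.5416)
Step 3: at (0.712, 2.0832, 0.5416), ∇g = (5.132, 17.3776, 7.552) → (0.712, 2.0832, 0.5416) − 0.02·(5.132, 17.3776, 7.552) = (0.60936, 1.735648, 0.39056)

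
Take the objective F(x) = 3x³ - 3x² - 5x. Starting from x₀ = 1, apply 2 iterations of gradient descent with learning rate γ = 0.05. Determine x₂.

F′(x) = 9x² - 6x - 5
Step 1: F′(1) = -2; x₁ = 1 − 0.05·(-2) = 1.1
Step 2: F′(1.1) = -0.71; x₂ = 1.1 − 0.05·(-0.71) = 1.1355

1.1355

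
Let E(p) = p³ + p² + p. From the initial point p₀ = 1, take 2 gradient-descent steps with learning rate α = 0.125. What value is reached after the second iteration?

E′(p) = 3p² + 2p + 1
p₁ = 1 − 0.125·6 = 0.25
p₂ = 0.25 − 0.125·1.6875 = 0.0390625

0.0390625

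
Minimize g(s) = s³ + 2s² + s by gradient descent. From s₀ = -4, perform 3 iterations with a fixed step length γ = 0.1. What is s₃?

g′(s) = 3s² + 4s + 1
s₁ = -4 − 0.1·33 = -7.3
s₂ = -7.3 − 0.1·131.67 = -20.467
s₃ = -20.467 − 0.1·1175.826267 = -138.0496267

-138.0496267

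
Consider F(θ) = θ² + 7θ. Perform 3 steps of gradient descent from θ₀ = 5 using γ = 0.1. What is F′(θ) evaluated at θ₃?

8.704

F′(θ) = 2θ + 7
Step 1: F′(5) = 17; θ₁ = 5 − 0.1·17 = 3.3
Step 2: F′(3.3) = 13.6; θ₂ = 3.3 − 0.1·13.6 = 1.94
Step 3: F′(1.94) = 10.88; θ₃ = 1.94 − 0.1·10.88 = 0.852
F′(θ) at (0.852) = 8.704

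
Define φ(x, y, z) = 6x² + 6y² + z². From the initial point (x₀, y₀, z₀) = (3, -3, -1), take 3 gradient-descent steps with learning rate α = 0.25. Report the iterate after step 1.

(-6, 6, -0.5)

∇φ = (12x, 12y, 2z)
Step 1: at (3, -3, -1), ∇φ = (36, -36, -2) → (3, -3, -1) − 0.25·(36, -36, -2) = (-6, 6, -0.5)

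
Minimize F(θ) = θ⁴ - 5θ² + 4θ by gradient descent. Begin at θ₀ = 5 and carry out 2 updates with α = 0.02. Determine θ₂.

0.45738496

F′(θ) = 4θ³ - 10θ + 4
θ₁ = 5 − 0.02·454 = -4.08
θ₂ = -4.08 − 0.02·(-226.869248) = 0.45738496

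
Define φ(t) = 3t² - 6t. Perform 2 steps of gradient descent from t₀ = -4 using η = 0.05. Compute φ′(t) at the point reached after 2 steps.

φ′(t) = 6t - 6
Step 1: φ′(-4) = -30; t₁ = -4 − 0.05·(-30) = -2.5
Step 2: φ′(-2.5) = -21; t₂ = -2.5 − 0.05·(-21) = -1.45
φ′(t) at (-1.45) = -14.7

-14.7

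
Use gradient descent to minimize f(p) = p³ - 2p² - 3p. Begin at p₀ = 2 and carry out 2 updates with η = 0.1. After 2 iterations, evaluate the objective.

f′(p) = 3p² - 4p - 3
p₁ = 2 − 0.1·1 = 1.9
p₂ = 1.9 − 0.1·0.23 = 1.877
f(1.877) = -6.064344867

-6.064344867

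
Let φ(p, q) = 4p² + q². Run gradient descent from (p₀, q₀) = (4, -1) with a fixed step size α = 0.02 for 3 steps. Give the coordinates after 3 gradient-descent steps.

(2.370816, -0.884736)

∇φ = (8p, 2q)
Step 1: at (4, -1), ∇φ = (32, -2) → (4, -1) − 0.02·(32, -2) = (3.36, -0.96)
Step 2: at (3.36, -0.96), ∇φ = (26.88, -1.92) → (3.36, -0.96) − 0.02·(26.88, -1.92) = (2.8224, -0.9216)
Step 3: at (2.8224, -0.9216), ∇φ = (22.5792, -1.8432) → (2.8224, -0.9216) − 0.02·(22.5792, -1.8432) = (2.370816, -0.884736)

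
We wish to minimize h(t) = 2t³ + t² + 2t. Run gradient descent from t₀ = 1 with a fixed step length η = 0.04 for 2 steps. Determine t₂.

h′(t) = 6t² + 2t + 2
Step 1: h′(1) = 10; t₁ = 1 − 0.04·10 = 0.6
Step 2: h′(0.6) = 5.36; t₂ = 0.6 − 0.04·5.36 = 0.3856

0.3856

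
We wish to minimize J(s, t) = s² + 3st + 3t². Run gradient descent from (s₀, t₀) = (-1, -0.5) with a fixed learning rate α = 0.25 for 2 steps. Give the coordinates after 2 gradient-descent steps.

∇J = (2s + 3t, 3s + 6t)
(s₁, t₁) = (-1, -0.5) − 0.25·(-3.5, -6) = (-0.125, 1)
(s₂, t₂) = (-0.125, 1) − 0.25·(2.75, 5.625) = (-0.8125, -0.40625)

(-0.8125, -0.40625)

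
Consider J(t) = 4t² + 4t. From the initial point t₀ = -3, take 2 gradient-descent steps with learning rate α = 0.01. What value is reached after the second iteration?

J′(t) = 8t + 4
Step 1: J′(-3) = -20; t₁ = -3 − 0.01·(-20) = -2.8
Step 2: J′(-2.8) = -18.4; t₂ = -2.8 − 0.01·(-18.4) = -2.616

-2.616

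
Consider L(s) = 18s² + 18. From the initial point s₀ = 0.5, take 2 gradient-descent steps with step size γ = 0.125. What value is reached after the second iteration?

L′(s) = 36s
Step 1: L′(0.5) = 18; s₁ = 0.5 − 0.125·18 = -1.75
Step 2: L′(-1.75) = -63; s₂ = -1.75 − 0.125·(-63) = 6.125

6.125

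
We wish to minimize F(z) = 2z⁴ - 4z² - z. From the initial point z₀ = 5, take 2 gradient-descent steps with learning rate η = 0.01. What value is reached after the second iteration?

F′(z) = 8z³ - 8z - 1
Step 1: F′(5) = 959; z₁ = 5 − 0.01·959 = -4.59
Step 2: F′(-4.59) = -737.900632; z₂ = -4.59 − 0.01·(-737.900632) = 2.78900632

2.78900632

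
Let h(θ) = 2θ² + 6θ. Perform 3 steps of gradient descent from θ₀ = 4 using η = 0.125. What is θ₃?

h′(θ) = 4θ + 6
θ₁ = 4 − 0.125·22 = 1.25
θ₂ = 1.25 − 0.125·11 = -0.125
θ₃ = -0.125 − 0.125·5.5 = -0.8125

-0.8125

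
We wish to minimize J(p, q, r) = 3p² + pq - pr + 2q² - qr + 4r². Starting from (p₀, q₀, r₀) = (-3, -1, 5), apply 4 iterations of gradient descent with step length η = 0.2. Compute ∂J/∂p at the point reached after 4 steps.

∇J = (6p + q - r, p + 4q - r, -p - q + 8r)
(p₁, q₁, r₁) = (-3, -1, 5) − 0.2·(-24, -12, 44) = (1.8, 1.4, -3.8)
(p₂, q₂, r₂) = (1.8, 1.4, -3.8) − 0.2·(16, 11.2, -33.6) = (-1.4, -0.84, 2.92)
(p₃, q₃, r₃) = (-1.4, -0.84, 2.92) − 0.2·(-12.16, -7.68, 25.6) = (1.032, 0.696, -2.2)
(p₄, q₄, r₄) = (1.032, 0.696, -2.2) − 0.2·(9.088, 6.016, -19.328) = (-0.7856, -0.5072, 1.6656)
∂J/∂p at (-0.7856, -0.5072, 1.6656) = -6.8864

-6.8864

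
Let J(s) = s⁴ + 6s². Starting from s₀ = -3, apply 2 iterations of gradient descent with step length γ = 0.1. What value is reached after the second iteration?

-594.8976

J′(s) = 4s³ + 12s
s₁ = -3 − 0.1·(-144) = 11.4
s₂ = 11.4 − 0.1·6062.976 = -594.8976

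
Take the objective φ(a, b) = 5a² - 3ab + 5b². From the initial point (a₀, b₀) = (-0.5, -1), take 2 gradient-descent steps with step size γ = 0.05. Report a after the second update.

∇φ = (10a - 3b, -3a + 10b)
Step 1: at (-0.5, -1), ∇φ = (-2, -8.5) → (-0.5, -1) − 0.05·(-2, -8.5) = (-0.4, -0.575)
Step 2: at (-0.4, -0.575), ∇φ = (-2.275, -4.55) → (-0.4, -0.575) − 0.05·(-2.275, -4.55) = (-0.28625, -0.3475)
a = -0.28625

-0.28625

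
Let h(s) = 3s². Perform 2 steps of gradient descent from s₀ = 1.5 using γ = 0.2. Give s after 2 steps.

h′(s) = 6s
Step 1: h′(1.5) = 9; s₁ = 1.5 − 0.2·9 = -0.3
Step 2: h′(-0.3) = -1.8; s₂ = -0.3 − 0.2·(-1.8) = 0.06

0.06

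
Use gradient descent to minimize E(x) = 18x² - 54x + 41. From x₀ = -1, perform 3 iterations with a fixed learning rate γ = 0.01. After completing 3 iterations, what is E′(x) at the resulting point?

E′(x) = 36x - 54
x₁ = -1 − 0.01·(-90) = -0.1
x₂ = -0.1 − 0.01·(-57.6) = 0.476
x₃ = 0.476 − 0.01·(-36.864) = 0.84464
E′(x) at (0.84464) = -23.59296

-23.59296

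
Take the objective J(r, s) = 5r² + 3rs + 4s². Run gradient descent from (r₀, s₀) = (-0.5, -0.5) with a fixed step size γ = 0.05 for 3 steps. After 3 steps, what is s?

∇J = (10r + 3s, 3r + 8s)
Step 1: at (-0.5, -0.5), ∇J = (-6.5, -5.5) → (-0.5, -0.5) − 0.05·(-6.5, -5.5) = (-0.175, -0.225)
Step 2: at (-0.175, -0.225), ∇J = (-2.425, -2.325) → (-0.175, -0.225) − 0.05·(-2.425, -2.325) = (-0.05375, -0.10875)
Step 3: at (-0.05375, -0.10875), ∇J = (-0.86375, -1.03125) → (-0.05375, -0.10875) − 0.05·(-0.86375, -1.03125) = (-0.0105625, -0.0571875)
s = -0.0571875

-0.0571875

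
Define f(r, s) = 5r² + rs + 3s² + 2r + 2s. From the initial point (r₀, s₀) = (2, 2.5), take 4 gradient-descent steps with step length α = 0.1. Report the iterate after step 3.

∇f = (10r + s + 2, r + 6s + 2)
(r₁, s₁) = (2, 2.5) − 0.1·(24.5, 19) = (-0.45, 0.6)
(r₂, s₂) = (-0.45, 0.6) − 0.1·(-1.9, 5.15) = (-0.26, 0.085)
(r₃, s₃) = (-0.26, 0.085) − 0.1·(-0.515, 2.25) = (-0.2085, -0.14)

(-0.2085, -0.14)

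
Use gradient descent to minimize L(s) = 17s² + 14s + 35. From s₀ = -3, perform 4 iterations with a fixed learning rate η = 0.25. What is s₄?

-8189.75

L′(s) = 34s + 14
Step 1: L′(-3) = -88; s₁ = -3 − 0.25·(-88) = 19
Step 2: L′(19) = 660; s₂ = 19 − 0.25·660 = -146
Step 3: L′(-146) = -4950; s₃ = -146 − 0.25·(-4950) = 1091.5
Step 4: L′(1091.5) = 37125; s₄ = 1091.5 − 0.25·37125 = -8189.75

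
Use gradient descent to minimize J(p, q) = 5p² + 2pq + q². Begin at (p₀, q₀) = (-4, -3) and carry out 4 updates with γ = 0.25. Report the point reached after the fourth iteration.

∇J = (10p + 2q, 2p + 2q)
Step 1: at (-4, -3), ∇J = (-46, -14) → (-4, -3) − 0.25·(-46, -14) = (7.5, 0.5)
Step 2: at (7.5, 0.5), ∇J = (76, 16) → (7.5, 0.5) − 0.25·(76, 16) = (-11.5, -3.5)
Step 3: at (-11.5, -3.5), ∇J = (-122, -30) → (-11.5, -3.5) − 0.25·(-122, -30) = (19, 4)
Step 4: at (19, 4), ∇J = (198, 46) → (19, 4) − 0.25·(198, 46) = (-30.5, -7.5)

(-30.5, -7.5)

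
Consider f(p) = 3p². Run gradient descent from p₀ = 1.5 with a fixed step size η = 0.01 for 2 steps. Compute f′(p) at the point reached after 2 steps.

7.9524

f′(p) = 6p
Step 1: f′(1.5) = 9; p₁ = 1.5 − 0.01·9 = 1.41
Step 2: f′(1.41) = 8.46; p₂ = 1.41 − 0.01·8.46 = 1.3254
f′(p) at (1.3254) = 7.9524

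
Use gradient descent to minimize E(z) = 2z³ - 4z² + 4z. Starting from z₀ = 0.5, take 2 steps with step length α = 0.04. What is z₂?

E′(z) = 6z² - 8z + 4
z₁ = 0.5 − 0.04·1.5 = 0.44
z₂ = 0.44 − 0.04·1.6416 = 0.374336

0.374336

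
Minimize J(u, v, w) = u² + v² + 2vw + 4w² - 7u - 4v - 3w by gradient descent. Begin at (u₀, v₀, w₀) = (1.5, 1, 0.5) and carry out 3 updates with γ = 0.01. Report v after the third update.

∇J = (2u - 7, 2v + 2w - 4, 2v + 8w - 3)
(u₁, v₁, w₁) = (1.5, 1, 0.5) − 0.01·(-4, -1, 3) = (1.54, 1.01, 0.47)
(u₂, v₂, w₂) = (1.54, 1.01, 0.47) − 0.01·(-3.92, -1.04, 2.78) = (1.5792, 1.0204, 0.4422)
(u₃, v₃, w₃) = (1.5792, 1.0204, 0.4422) − 0.01·(-3.8416, -1.0748, 2.5784) = (1.617616, 1.031148, 0.416416)
v = 1.031148

1.031148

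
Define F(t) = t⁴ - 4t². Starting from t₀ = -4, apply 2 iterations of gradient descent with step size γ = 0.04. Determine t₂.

-12.97662976

F′(t) = 4t³ - 8t
t₁ = -4 − 0.04·(-224) = 4.96
t₂ = 4.96 − 0.04·448.415744 = -12.97662976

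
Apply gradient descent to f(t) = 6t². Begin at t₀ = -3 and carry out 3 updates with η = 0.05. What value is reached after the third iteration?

-0.192

f′(t) = 12t
Step 1: f′(-3) = -36; t₁ = -3 − 0.05·(-36) = -1.2
Step 2: f′(-1.2) = -14.4; t₂ = -1.2 − 0.05·(-14.4) = -0.48
Step 3: f′(-0.48) = -5.76; t₃ = -0.48 − 0.05·(-5.76) = -0.192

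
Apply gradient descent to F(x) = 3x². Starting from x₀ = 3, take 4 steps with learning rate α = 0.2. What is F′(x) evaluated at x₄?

F′(x) = 6x
Step 1: F′(3) = 18; x₁ = 3 − 0.2·18 = -0.6
Step 2: F′(-0.6) = -3.6; x₂ = -0.6 − 0.2·(-3.6) = 0.12
Step 3: F′(0.12) = 0.72; x₃ = 0.12 − 0.2·0.72 = -0.024
Step 4: F′(-0.024) = -0.144; x₄ = -0.024 − 0.2·(-0.144) = 0.0048
F′(x) at (0.0048) = 0.0288

0.0288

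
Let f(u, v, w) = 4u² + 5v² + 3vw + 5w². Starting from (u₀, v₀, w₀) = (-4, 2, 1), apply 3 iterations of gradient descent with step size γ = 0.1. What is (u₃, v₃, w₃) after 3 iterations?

(-0.032, -0.027, -0.054)

∇f = (8u, 10v + 3w, 3v + 10w)
(u₁, v₁, w₁) = (-4, 2, 1) − 0.1·(-32, 23, 16) = (-0.8, -0.3, -0.6)
(u₂, v₂, w₂) = (-0.8, -0.3, -0.6) − 0.1·(-6.4, -4.8, -6.9) = (-0.16, 0.18, 0.09)
(u₃, v₃, w₃) = (-0.16, 0.18, 0.09) − 0.1·(-1.28, 2.07, 1.44) = (-0.032, -0.027, -0.054)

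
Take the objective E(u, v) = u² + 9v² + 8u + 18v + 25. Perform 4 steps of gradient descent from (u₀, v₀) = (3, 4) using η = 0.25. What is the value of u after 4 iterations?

∇E = (2u + 8, 18v + 18)
Step 1: at (3, 4), ∇E = (14, 90) → (3, 4) − 0.25·(14, 90) = (-0.5, -18.5)
Step 2: at (-0.5, -18.5), ∇E = (7, -315) → (-0.5, -18.5) − 0.25·(7, -315) = (-2.25, 60.25)
Step 3: at (-2.25, 60.25), ∇E = (3.5, 1102.5) → (-2.25, 60.25) − 0.25·(3.5, 1102.5) = (-3.125, -215.375)
Step 4: at (-3.125, -215.375), ∇E = (1.75, -3858.75) → (-3.125, -215.375) − 0.25·(1.75, -3858.75) = (-3.5625, 749.3125)
u = -3.5625

-3.5625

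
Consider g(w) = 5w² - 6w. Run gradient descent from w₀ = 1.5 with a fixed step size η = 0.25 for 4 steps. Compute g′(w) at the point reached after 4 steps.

45.5625

g′(w) = 10w - 6
w₁ = 1.5 − 0.25·9 = -0.75
w₂ = -0.75 − 0.25·(-13.5) = 2.625
w₃ = 2.625 − 0.25·20.25 = -2.4375
w₄ = -2.4375 − 0.25·(-30.375) = 5.15625
g′(w) at (5.15625) = 45.5625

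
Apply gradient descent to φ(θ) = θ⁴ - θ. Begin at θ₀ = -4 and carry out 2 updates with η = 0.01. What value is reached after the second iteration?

φ′(θ) = 4θ³ - 1
Step 1: φ′(-4) = -257; θ₁ = -4 − 0.01·(-257) = -1.43
Step 2: φ′(-1.43) = -12.696828; θ₂ = -1.43 − 0.01·(-12.696828) = -1.30303172

-1.30303172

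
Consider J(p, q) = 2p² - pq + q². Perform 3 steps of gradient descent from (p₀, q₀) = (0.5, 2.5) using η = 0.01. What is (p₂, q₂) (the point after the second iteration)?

(0.50935, 2.41095)

∇J = (4p - q, -p + 2q)
(p₁, q₁) = (0.5, 2.5) − 0.01·(-0.5, 4.5) = (0.505, 2.455)
(p₂, q₂) = (0.505, 2.455) − 0.01·(-0.435, 4.405) = (0.50935, 2.41095)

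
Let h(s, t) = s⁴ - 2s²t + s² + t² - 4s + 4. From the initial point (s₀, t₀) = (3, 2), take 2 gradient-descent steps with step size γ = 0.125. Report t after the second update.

∇h = (4s³ - 4st + 2s - 4, -2s² + 2t)
Step 1: at (3, 2), ∇h = (86, -14) → (3, 2) − 0.125·(86, -14) = (-7.75, 3.75)
Step 2: at (-7.75, 3.75), ∇h = (-1765.1875, -112.625) → (-7.75, 3.75) − 0.125·(-1765.1875, -112.625) = (212.8984375, 17.828125)
t = 17.828125

17.828125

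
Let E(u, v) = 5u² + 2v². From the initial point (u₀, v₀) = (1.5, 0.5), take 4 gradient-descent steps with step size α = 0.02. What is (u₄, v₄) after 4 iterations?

(0.6144, 0.35819648)

∇E = (10u, 4v)
Step 1: at (1.5, 0.5), ∇E = (15, 2) → (1.5, 0.5) − 0.02·(15, 2) = (1.2, 0.46)
Step 2: at (1.2, 0.46), ∇E = (12, 1.84) → (1.2, 0.46) − 0.02·(12, 1.84) = (0.96, 0.4232)
Step 3: at (0.96, 0.4232), ∇E = (9.6, 1.6928) → (0.96, 0.4232) − 0.02·(9.6, 1.6928) = (0.768, 0.389344)
Step 4: at (0.768, 0.389344), ∇E = (7.68, 1.557376) → (0.768, 0.389344) − 0.02·(7.68, 1.557376) = (0.6144, 0.35819648)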